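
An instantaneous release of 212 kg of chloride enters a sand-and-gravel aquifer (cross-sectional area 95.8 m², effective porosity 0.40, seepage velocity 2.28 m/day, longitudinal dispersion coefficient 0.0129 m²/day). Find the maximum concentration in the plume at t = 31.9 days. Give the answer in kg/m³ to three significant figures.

The peak of an instantaneous 1D plume sits at x = vt; there the Gaussian factor is 1 and C_max = M/(n_e·A·√(4πDt)), where n_e·A is the pore area the mass is dissolved in.
√(4πDt) = √(4π × 0.0129 × 31.9) = 2.274 m, so C_max = 212/(0.40 × 95.8 × 2.274) = 2.43 kg/m³.

2.43 kg/m³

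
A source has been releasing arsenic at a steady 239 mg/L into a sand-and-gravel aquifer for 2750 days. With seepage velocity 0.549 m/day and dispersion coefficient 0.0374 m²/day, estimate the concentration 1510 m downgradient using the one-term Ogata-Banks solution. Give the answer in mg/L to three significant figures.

For a continuous step input, C/C₀ ≈ ½·erfc((x−vt)/(2√(Dt))).
vt = 0.549 × 2750 = 1509.75 m and 2√(Dt) = 2√(0.0374 × 2750) = 20.28 m.
Argument (x−vt)/(2√(Dt)) = (1510 − 1509.75)/20.28 = 0.01233; ½·erfc(0.01233) = 0.4930.
C = 239 × 0.4930 = 118 mg/L.

118 mg/L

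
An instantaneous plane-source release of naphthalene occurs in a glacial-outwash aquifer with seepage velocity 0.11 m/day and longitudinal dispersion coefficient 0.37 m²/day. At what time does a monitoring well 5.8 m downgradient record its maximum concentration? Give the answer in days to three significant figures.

For the 1D instantaneous-source solution, setting ∂C/∂t = 0 at fixed x gives v²t² + 2Dt − x² = 0, so t = (√(D² + v²x²) − D)/v².
√(D² + v²x²) = √(0.37² + 0.11² × 5.8²) = 0.7375; v² = 0.0121.
t = (0.7375 − 0.37)/0.0121 = 30.4 days (vs. the pure-advection estimate x/v = 52.7 d).

30.4 days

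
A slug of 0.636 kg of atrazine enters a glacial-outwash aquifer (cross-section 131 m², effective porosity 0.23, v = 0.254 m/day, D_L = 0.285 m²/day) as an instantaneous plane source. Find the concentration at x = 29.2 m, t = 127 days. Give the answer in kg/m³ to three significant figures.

For an instantaneous plane source, C(x,t) = M/(n_e·A·√(4πDt)) · exp(−(x−vt)²/(4Dt)), with n_e·A the pore (flow) area.
Plume center vt = 0.254 × 127 = 32.258 m, so the well at 29.2 m is 3.058 m upgradient of the peak.
√(4πDt) = 21.33 m, giving peak height M/(n_e·A·√(4πDt)) = 0.636/(0.23 × 131 × 21.33) = 0.0009896 kg/m³.
(x−vt)²/(4Dt) = (-3.058)²/(4 × 0.285 × 127) = 0.06459; exp(−0.06459) = 0.9375.
C = 0.0009896 × 0.9375 = 0.000928 kg/m³.

0.000928 kg/m³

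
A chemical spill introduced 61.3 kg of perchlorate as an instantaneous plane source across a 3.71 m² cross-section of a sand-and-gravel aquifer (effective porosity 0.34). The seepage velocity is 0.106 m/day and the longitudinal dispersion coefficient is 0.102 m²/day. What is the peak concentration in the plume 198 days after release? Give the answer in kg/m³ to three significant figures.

3.05 kg/m³

The peak of an instantaneous 1D plume sits at x = vt; there the Gaussian factor is 1 and C_max = M/(n_e·A·√(4πDt)), where n_e·A is the pore area the mass is dissolved in.
√(4πDt) = √(4π × 0.102 × 198) = 15.93 m, so C_max = 61.3/(0.34 × 3.71 × 15.93) = 3.05 kg/m³.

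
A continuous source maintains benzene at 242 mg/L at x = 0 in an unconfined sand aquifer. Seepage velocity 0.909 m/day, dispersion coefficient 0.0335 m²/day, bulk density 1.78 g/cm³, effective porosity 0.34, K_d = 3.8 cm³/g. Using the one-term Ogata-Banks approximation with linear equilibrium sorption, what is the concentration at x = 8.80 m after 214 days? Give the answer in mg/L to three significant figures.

177 mg/L

Retardation factor R = 1 + ρ_b·K_d/n = 1 + 1.78 × 3.8/0.34 = 20.89.
Sorption retards both mechanisms: v_R = v/R = 0.04351 m/day, D_R = D/R = 0.001604 m²/day.
v_R·t = 0.04351 × 214 = 9.31114 m; 2√(D_R t) = 1.172 m; argument = (8.80 − 9.31114)/1.172 = -0.4361.
C = C₀ × ½·erfc(-0.4361) = 242 × 0.7313 = 177 mg/L.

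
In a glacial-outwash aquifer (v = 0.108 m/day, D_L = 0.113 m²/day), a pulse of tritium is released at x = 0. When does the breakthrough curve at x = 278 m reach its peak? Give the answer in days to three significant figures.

For the 1D instantaneous-source solution, setting ∂C/∂t = 0 at fixed x gives v²t² + 2Dt − x² = 0, so t = (√(D² + v²x²) − D)/v².
√(D² + v²x²) = √(0.113² + 0.108² × 278²) = 30.02; v² = 0.011664.
t = (30.02 − 0.113)/0.011664 = 2560 days (vs. the pure-advection estimate x/v = 2570 d).

2560 days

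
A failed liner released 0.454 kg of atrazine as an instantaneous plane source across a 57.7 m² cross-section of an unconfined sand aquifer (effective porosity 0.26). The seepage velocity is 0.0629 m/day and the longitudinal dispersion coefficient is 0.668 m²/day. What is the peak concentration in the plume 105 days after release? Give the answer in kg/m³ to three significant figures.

0.00102 kg/m³

The peak of an instantaneous 1D plume sits at x = vt; there the Gaussian factor is 1 and C_max = M/(n_e·A·√(4πDt)), where n_e·A is the pore area the mass is dissolved in.
√(4πDt) = √(4π × 0.668 × 105) = 29.69 m, so C_max = 0.454/(0.26 × 57.7 × 29.69) = 0.00102 kg/m³.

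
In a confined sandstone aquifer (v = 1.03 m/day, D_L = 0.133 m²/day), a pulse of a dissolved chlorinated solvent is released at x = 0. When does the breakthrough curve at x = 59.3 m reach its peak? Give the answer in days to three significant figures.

57.4 days

For the 1D instantaneous-source solution, setting ∂C/∂t = 0 at fixed x gives v²t² + 2Dt − x² = 0, so t = (√(D² + v²x²) − D)/v².
√(D² + v²x²) = √(0.133² + 1.03² × 59.3²) = 61.08; v² = 1.0609.
t = (61.08 − 0.133)/1.0609 = 57.4 days (vs. the pure-advection estimate x/v = 57.6 d).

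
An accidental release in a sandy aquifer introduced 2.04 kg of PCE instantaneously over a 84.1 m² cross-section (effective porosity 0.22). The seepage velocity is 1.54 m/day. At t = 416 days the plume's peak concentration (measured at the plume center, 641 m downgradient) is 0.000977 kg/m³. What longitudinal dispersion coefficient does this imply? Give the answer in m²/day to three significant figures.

2.44 m²/day

At the plume center C_max = M/(n_e·A·√(4πDt)), so D = M²/(4πt·(n_e·A·C_max)²).
n_e·A·C_max = 0.22 × 84.1 × 0.000977 = 0.01808 kg/m.
D = 2.04²/(4π × 416 × 0.01808²) = 2.44 m²/day.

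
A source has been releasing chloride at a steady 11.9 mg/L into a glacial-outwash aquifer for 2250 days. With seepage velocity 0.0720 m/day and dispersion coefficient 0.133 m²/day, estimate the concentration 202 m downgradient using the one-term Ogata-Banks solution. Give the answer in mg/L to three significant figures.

0.607 mg/L

For a continuous step input, C/C₀ ≈ ½·erfc((x−vt)/(2√(Dt))).
vt = 0.0720 × 2250 = 162 m and 2√(Dt) = 2√(0.133 × 2250) = 34.60 m.
Argument (x−vt)/(2√(Dt)) = (202 − 162)/34.60 = 1.156; ½·erfc(1.156) = 0.05104.
C = 11.9 × 0.05104 = 0.607 mg/L.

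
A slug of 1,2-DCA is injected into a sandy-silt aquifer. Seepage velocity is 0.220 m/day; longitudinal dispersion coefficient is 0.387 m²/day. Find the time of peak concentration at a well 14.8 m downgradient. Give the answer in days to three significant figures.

59.8 days

For the 1D instantaneous-source solution, setting ∂C/∂t = 0 at fixed x gives v²t² + 2Dt − x² = 0, so t = (√(D² + v²x²) − D)/v².
√(D² + v²x²) = √(0.387² + 0.220² × 14.8²) = 3.279; v² = 0.0484.
t = (3.279 − 0.387)/0.0484 = 59.8 days (vs. the pure-advection estimate x/v = 67.3 d).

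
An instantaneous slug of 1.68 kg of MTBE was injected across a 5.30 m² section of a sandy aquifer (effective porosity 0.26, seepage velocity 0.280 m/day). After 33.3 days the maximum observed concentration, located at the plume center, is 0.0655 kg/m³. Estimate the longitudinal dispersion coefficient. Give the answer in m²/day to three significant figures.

0.828 m²/day

At the plume center C_max = M/(n_e·A·√(4πDt)), so D = M²/(4πt·(n_e·A·C_max)²).
n_e·A·C_max = 0.26 × 5.30 × 0.0655 = 0.09026 kg/m.
D = 1.68²/(4π × 33.3 × 0.09026²) = 0.828 m²/day.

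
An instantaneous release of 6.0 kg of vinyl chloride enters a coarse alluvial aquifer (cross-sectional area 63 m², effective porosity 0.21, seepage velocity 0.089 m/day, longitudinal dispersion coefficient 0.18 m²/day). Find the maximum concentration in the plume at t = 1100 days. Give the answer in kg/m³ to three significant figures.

0.00909 kg/m³

The peak of an instantaneous 1D plume sits at x = vt; there the Gaussian factor is 1 and C_max = M/(n_e·A·√(4πDt)), where n_e·A is the pore area the mass is dissolved in.
√(4πDt) = √(4π × 0.18 × 1100) = 49.88 m, so C_max = 6.0/(0.21 × 63 × 49.88) = 0.00909 kg/m³.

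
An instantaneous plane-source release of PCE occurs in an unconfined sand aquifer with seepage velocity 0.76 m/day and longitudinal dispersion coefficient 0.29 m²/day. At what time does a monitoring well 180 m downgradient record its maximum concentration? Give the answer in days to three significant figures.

For the 1D instantaneous-source solution, setting ∂C/∂t = 0 at fixed x gives v²t² + 2Dt − x² = 0, so t = (√(D² + v²x²) − D)/v².
√(D² + v²x²) = √(0.29² + 0.76² × 180²) = 136.8; v² = 0.5776.
t = (136.8 − 0.29)/0.5776 = 236 days (vs. the pure-advection estimate x/v = 237 d).

236 days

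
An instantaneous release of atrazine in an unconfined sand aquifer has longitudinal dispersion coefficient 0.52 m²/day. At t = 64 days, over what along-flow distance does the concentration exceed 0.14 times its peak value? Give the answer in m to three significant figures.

32.4 m

The plume is Gaussian with σ = √(2Dt) = √(2 × 0.52 × 64) = 8.158 m.
C/C_peak = exp(−Δx²/(2σ²)) = 0.14 ⇒ Δx = σ·√(−2 ln 0.14) = 8.158 × 1.983 = 16.18 m.
Width = 2Δx = 32.4 m.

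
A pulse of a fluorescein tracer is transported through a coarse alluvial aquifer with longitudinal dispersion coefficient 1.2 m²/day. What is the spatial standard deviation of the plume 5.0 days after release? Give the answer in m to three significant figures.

Dispersive spreading gives a Gaussian with σ² = 2Dt; advection only shifts the center.
σ = √(2 × 1.2 × 5.0) = 3.46 m.

3.46 m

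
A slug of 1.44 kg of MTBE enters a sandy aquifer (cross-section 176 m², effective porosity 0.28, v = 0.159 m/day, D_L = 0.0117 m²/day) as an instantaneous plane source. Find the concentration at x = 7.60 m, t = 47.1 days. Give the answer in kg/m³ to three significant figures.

For an instantaneous plane source, C(x,t) = M/(n_e·A·√(4πDt)) · exp(−(x−vt)²/(4Dt)), with n_e·A the pore (flow) area.
Plume center vt = 0.159 × 47.1 = 7.4889 m, so the well at 7.60 m is 0.1111 m downgradient of the peak.
√(4πDt) = 2.632 m, giving peak height M/(n_e·A·√(4πDt)) = 1.44/(0.28 × 176 × 2.632) = 0.01110 kg/m³.
(x−vt)²/(4Dt) = (0.1111)²/(4 × 0.0117 × 47.1) = 0.005600; exp(−0.005600) = 0.9944.
C = 0.01110 × 0.9944 = 0.0110 kg/m³.

0.0110 kg/m³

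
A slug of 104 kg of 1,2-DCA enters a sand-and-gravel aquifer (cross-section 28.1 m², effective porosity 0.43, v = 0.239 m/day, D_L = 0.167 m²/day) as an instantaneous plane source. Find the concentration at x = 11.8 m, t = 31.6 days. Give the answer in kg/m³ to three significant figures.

For an instantaneous plane source, C(x,t) = M/(n_e·A·√(4πDt)) · exp(−(x−vt)²/(4Dt)), with n_e·A the pore (flow) area.
Plume center vt = 0.239 × 31.6 = 7.5524 m, so the well at 11.8 m is 4.2476 m downgradient of the peak.
√(4πDt) = 8.143 m, giving peak height M/(n_e·A·√(4πDt)) = 104/(0.43 × 28.1 × 8.143) = 1.057 kg/m³.
(x−vt)²/(4Dt) = (4.2476)²/(4 × 0.167 × 31.6) = 0.8547; exp(−0.8547) = 0.4254.
C = 1.057 × 0.4254 = 0.450 kg/m³.

0.450 kg/m³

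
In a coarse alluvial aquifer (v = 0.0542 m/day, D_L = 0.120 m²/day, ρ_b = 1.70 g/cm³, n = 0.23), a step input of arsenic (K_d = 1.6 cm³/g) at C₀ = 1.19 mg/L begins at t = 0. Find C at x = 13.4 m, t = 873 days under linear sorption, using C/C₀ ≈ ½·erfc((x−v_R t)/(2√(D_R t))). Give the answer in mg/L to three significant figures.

0.00968 mg/L

Retardation factor R = 1 + ρ_b·K_d/n = 1 + 1.70 × 1.6/0.23 = 12.83.
Sorption retards both mechanisms: v_R = v/R = 0.004224 m/day, D_R = D/R = 0.009353 m²/day.
v_R·t = 0.004224 × 873 = 3.687552 m; 2√(D_R t) = 5.715 m; argument = (13.4 − 3.687552)/5.715 = 1.699.
C = C₀ × ½·erfc(1.699) = 1.19 × 0.008136 = 0.00968 mg/L.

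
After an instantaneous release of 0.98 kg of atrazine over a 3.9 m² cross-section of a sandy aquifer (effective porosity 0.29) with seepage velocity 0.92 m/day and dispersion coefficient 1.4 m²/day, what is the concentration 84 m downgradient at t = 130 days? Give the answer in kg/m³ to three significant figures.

0.00318 kg/m³

For an instantaneous plane source, C(x,t) = M/(n_e·A·√(4πDt)) · exp(−(x−vt)²/(4Dt)), with n_e·A the pore (flow) area.
Plume center vt = 0.92 × 130 = 119.6 m, so the well at 84 m is 35.6 m upgradient of the peak.
√(4πDt) = 47.82 m, giving peak height M/(n_e·A·√(4πDt)) = 0.98/(0.29 × 3.9 × 47.82) = 0.01812 kg/m³.
(x−vt)²/(4Dt) = (-35.6)²/(4 × 1.4 × 130) = 1.741; exp(−1.741) = 0.1753.
C = 0.01812 × 0.1753 = 0.00318 kg/m³.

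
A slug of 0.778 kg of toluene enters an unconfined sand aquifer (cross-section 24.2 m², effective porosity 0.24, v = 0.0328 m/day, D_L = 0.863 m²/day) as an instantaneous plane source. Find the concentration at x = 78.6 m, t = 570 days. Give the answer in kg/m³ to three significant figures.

For an instantaneous plane source, C(x,t) = M/(n_e·A·√(4πDt)) · exp(−(x−vt)²/(4Dt)), with n_e·A the pore (flow) area.
Plume center vt = 0.0328 × 570 = 18.696 m, so the well at 78.6 m is 59.904 m downgradient of the peak.
√(4πDt) = 78.62 m, giving peak height M/(n_e·A·√(4πDt)) = 0.778/(0.24 × 24.2 × 78.62) = 0.001704 kg/m³.
(x−vt)²/(4Dt) = (59.904)²/(4 × 0.863 × 570) = 1.824; exp(−1.824) = 0.1614.
C = 0.001704 × 0.1614 = 0.000275 kg/m³.

0.000275 kg/m³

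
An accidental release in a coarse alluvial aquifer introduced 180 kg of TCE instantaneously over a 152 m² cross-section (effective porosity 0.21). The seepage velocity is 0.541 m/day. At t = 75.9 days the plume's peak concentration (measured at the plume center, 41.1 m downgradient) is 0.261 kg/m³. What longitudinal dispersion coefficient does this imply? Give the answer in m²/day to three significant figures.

At the plume center C_max = M/(n_e·A·√(4πDt)), so D = M²/(4πt·(n_e·A·C_max)²).
n_e·A·C_max = 0.21 × 152 × 0.261 = 8.331 kg/m.
D = 180²/(4π × 75.9 × 8.331²) = 0.489 m²/day.

0.489 m²/day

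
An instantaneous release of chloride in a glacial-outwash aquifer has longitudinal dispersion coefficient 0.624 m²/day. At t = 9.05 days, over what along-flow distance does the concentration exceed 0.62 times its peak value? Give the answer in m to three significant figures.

The plume is Gaussian with σ = √(2Dt) = √(2 × 0.624 × 9.05) = 3.361 m.
C/C_peak = exp(−Δx²/(2σ²)) = 0.62 ⇒ Δx = σ·√(−2 ln 0.62) = 3.361 × 0.9778 = 3.286 m.
Width = 2Δx = 6.57 m.

6.57 m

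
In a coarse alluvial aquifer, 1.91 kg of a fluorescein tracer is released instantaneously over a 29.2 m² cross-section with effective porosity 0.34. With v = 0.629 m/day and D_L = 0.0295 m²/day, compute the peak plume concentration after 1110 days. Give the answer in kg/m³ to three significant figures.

0.00948 kg/m³

The peak of an instantaneous 1D plume sits at x = vt; there the Gaussian factor is 1 and C_max = M/(n_e·A·√(4πDt)), where n_e·A is the pore area the mass is dissolved in.
√(4πDt) = √(4π × 0.0295 × 1110) = 20.29 m, so C_max = 1.91/(0.34 × 29.2 × 20.29) = 0.00948 kg/m³.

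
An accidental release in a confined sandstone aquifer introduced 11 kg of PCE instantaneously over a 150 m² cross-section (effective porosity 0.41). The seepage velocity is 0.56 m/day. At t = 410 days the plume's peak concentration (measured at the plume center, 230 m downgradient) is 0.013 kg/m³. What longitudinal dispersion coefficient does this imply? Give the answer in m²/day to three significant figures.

At the plume center C_max = M/(n_e·A·√(4πDt)), so D = M²/(4πt·(n_e·A·C_max)²).
n_e·A·C_max = 0.41 × 150 × 0.013 = 0.7995 kg/m.
D = 11²/(4π × 410 × 0.7995²) = 0.0367 m²/day.

0.0367 m²/day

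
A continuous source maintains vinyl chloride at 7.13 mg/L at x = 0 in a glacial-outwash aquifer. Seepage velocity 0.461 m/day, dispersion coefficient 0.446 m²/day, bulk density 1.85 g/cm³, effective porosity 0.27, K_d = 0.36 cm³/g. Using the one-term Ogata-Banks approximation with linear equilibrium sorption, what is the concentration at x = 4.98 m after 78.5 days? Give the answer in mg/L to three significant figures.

Retardation factor R = 1 + ρ_b·K_d/n = 1 + 1.85 × 0.36/0.27 = 3.467.
Sorption retards both mechanisms: v_R = v/R = 0.1330 m/day, D_R = D/R = 0.1286 m²/day.
v_R·t = 0.1330 × 78.5 = 10.4405 m; 2√(D_R t) = 6.355 m; argument = (4.98 − 10.4405)/6.355 = -0.8592.
C = C₀ × ½·erfc(-0.8592) = 7.13 × 0.8878 = 6.33 mg/L.

6.33 mg/L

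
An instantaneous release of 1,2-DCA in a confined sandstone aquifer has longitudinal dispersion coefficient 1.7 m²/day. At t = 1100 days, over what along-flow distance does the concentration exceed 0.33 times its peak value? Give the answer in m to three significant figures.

182 m

The plume is Gaussian with σ = √(2Dt) = √(2 × 1.7 × 1100) = 61.16 m.
C/C_peak = exp(−Δx²/(2σ²)) = 0.33 ⇒ Δx = σ·√(−2 ln 0.33) = 61.16 × 1.489 = 91.07 m.
Width = 2Δx = 182 m.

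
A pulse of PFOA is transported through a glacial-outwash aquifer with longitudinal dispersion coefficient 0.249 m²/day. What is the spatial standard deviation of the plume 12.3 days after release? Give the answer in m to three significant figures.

Dispersive spreading gives a Gaussian with σ² = 2Dt; advection only shifts the center.
σ = √(2 × 0.249 × 12.3) = 2.47 m.

2.47 m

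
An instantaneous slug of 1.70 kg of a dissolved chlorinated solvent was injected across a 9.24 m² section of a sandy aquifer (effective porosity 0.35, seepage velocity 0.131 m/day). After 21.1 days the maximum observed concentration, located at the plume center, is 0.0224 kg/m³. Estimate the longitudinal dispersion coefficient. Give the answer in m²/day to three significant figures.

At the plume center C_max = M/(n_e·A·√(4πDt)), so D = M²/(4πt·(n_e·A·C_max)²).
n_e·A·C_max = 0.35 × 9.24 × 0.0224 = 0.07244 kg/m.
D = 1.70²/(4π × 21.1 × 0.07244²) = 2.08 m²/day.

2.08 m²/day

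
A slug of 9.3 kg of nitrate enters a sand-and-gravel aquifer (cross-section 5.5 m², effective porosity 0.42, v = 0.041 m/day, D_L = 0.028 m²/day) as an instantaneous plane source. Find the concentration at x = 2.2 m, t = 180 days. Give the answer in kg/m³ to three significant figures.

0.134 kg/m³

For an instantaneous plane source, C(x,t) = M/(n_e·A·√(4πDt)) · exp(−(x−vt)²/(4Dt)), with n_e·A the pore (flow) area.
Plume center vt = 0.041 × 180 = 7.38 m, so the well at 2.2 m is 5.18 m upgradient of the peak.
√(4πDt) = 7.958 m, giving peak height M/(n_e·A·√(4πDt)) = 9.3/(0.42 × 5.5 × 7.958) = 0.5059 kg/m³.
(x−vt)²/(4Dt) = (-5.18)²/(4 × 0.028 × 180) = 1.331; exp(−1.331) = 0.2642.
C = 0.5059 × 0.2642 = 0.134 kg/m³.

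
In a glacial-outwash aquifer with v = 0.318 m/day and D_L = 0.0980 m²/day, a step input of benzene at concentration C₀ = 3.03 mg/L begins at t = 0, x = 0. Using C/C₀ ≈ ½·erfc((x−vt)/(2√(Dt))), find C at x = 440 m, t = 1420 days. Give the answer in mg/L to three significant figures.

2.29 mg/L

For a continuous step input, C/C₀ ≈ ½·erfc((x−vt)/(2√(Dt))).
vt = 0.318 × 1420 = 451.56 m and 2√(Dt) = 2√(0.0980 × 1420) = 23.59 m.
Argument (x−vt)/(2√(Dt)) = (440 − 451.56)/23.59 = -0.4900; ½·erfc(-0.4900) = 0.7558.
C = 3.03 × 0.7558 = 2.29 mg/L.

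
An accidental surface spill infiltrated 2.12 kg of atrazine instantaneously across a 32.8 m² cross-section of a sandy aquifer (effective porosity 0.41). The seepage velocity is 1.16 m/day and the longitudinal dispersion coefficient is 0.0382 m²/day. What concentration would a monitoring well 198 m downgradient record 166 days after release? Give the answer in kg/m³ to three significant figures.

For an instantaneous plane source, C(x,t) = M/(n_e·A·√(4πDt)) · exp(−(x−vt)²/(4Dt)), with n_e·A the pore (flow) area.
Plume center vt = 1.16 × 166 = 192.56 m, so the well at 198 m is 5.44 m downgradient of the peak.
√(4πDt) = 8.927 m, giving peak height M/(n_e·A·√(4πDt)) = 2.12/(0.41 × 32.8 × 8.927) = 0.01766 kg/m³.
(x−vt)²/(4Dt) = (5.44)²/(4 × 0.0382 × 166) = 1.167; exp(−1.167) = 0.3113.
C = 0.01766 × 0.3113 = 0.00550 kg/m³.

0.00550 kg/m³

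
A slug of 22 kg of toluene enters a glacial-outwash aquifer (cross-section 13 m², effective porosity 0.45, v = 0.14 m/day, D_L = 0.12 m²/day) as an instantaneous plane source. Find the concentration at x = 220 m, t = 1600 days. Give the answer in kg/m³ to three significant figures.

0.0750 kg/m³

For an instantaneous plane source, C(x,t) = M/(n_e·A·√(4πDt)) · exp(−(x−vt)²/(4Dt)), with n_e·A the pore (flow) area.
Plume center vt = 0.14 × 1600 = 224 m, so the well at 220 m is 4 m upgradient of the peak.
√(4πDt) = 49.12 m, giving peak height M/(n_e·A·√(4πDt)) = 22/(0.45 × 13 × 49.12) = 0.07656 kg/m³.
(x−vt)²/(4Dt) = (-4)²/(4 × 0.12 × 1600) = 0.02083; exp(−0.02083) = 0.9794.
C = 0.07656 × 0.9794 = 0.0750 kg/m³.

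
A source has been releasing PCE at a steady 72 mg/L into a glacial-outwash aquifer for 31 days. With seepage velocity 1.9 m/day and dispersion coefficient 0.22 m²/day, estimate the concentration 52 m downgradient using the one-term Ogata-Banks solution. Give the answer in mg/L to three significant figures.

For a continuous step input, C/C₀ ≈ ½·erfc((x−vt)/(2√(Dt))).
vt = 1.9 × 31 = 58.9 m and 2√(Dt) = 2√(0.22 × 31) = 5.223 m.
Argument (x−vt)/(2√(Dt)) = (52 − 58.9)/5.223 = -1.321; ½·erfc(-1.321) = 0.9691.
C = 72 × 0.9691 = 69.8 mg/L.

69.8 mg/L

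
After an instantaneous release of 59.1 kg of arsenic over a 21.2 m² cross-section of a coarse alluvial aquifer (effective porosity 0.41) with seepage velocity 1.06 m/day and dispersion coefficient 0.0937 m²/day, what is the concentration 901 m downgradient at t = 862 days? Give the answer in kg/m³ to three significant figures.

For an instantaneous plane source, C(x,t) = M/(n_e·A·√(4πDt)) · exp(−(x−vt)²/(4Dt)), with n_e·A the pore (flow) area.
Plume center vt = 1.06 × 862 = 913.72 m, so the well at 901 m is 12.72 m upgradient of the peak.
√(4πDt) = 31.86 m, giving peak height M/(n_e·A·√(4πDt)) = 59.1/(0.41 × 21.2 × 31.86) = 0.2134 kg/m³.
(x−vt)²/(4Dt) = (-12.72)²/(4 × 0.0937 × 862) = 0.5008; exp(−0.5008) = 0.6060.
C = 0.2134 × 0.6060 = 0.129 kg/m³.

0.129 kg/m³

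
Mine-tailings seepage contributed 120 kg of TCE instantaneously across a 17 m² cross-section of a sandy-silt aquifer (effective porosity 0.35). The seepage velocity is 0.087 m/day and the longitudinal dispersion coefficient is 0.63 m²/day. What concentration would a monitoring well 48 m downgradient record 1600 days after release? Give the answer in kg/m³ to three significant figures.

0.0228 kg/m³

For an instantaneous plane source, C(x,t) = M/(n_e·A·√(4πDt)) · exp(−(x−vt)²/(4Dt)), with n_e·A the pore (flow) area.
Plume center vt = 0.087 × 1600 = 139.2 m, so the well at 48 m is 91.2 m upgradient of the peak.
√(4πDt) = 112.5 m, giving peak height M/(n_e·A·√(4πDt)) = 120/(0.35 × 17 × 112.5) = 0.1793 kg/m³.
(x−vt)²/(4Dt) = (-91.2)²/(4 × 0.63 × 1600) = 2.063; exp(−2.063) = 0.1271.
C = 0.1793 × 0.1271 = 0.0228 kg/m³.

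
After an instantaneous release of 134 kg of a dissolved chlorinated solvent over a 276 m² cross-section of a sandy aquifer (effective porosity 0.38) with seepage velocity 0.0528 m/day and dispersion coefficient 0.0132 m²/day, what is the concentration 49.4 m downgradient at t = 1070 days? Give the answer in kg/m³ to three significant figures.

For an instantaneous plane source, C(x,t) = M/(n_e·A·√(4πDt)) · exp(−(x−vt)²/(4Dt)), with n_e·A the pore (flow) area.
Plume center vt = 0.0528 × 1070 = 56.496 m, so the well at 49.4 m is 7.096 m upgradient of the peak.
√(4πDt) = 13.32 m, giving peak height M/(n_e·A·√(4πDt)) = 134/(0.38 × 276 × 13.32) = 0.09592 kg/m³.
(x−vt)²/(4Dt) = (-7.096)²/(4 × 0.0132 × 1070) = 0.8913; exp(−0.8913) = 0.4101.
C = 0.09592 × 0.4101 = 0.0393 kg/m³.

0.0393 kg/m³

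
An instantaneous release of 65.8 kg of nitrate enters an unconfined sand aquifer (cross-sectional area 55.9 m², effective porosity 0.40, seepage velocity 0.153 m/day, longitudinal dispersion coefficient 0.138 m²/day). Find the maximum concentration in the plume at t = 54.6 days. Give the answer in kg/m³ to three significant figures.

0.302 kg/m³

The peak of an instantaneous 1D plume sits at x = vt; there the Gaussian factor is 1 and C_max = M/(n_e·A·√(4πDt)), where n_e·A is the pore area the mass is dissolved in.
√(4πDt) = √(4π × 0.138 × 54.6) = 9.731 m, so C_max = 65.8/(0.40 × 55.9 × 9.731) = 0.302 kg/m³.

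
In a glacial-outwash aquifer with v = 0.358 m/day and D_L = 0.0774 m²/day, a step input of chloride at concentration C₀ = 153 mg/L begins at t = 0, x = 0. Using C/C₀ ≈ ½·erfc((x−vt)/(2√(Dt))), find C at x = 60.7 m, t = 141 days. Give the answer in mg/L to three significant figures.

For a continuous step input, C/C₀ ≈ ½·erfc((x−vt)/(2√(Dt))).
vt = 0.358 × 141 = 50.478 m and 2√(Dt) = 2√(0.0774 × 141) = 6.607 m.
Argument (x−vt)/(2√(Dt)) = (60.7 − 50.478)/6.607 = 1.547; ½·erfc(1.547) = 0.01434.
C = 153 × 0.01434 = 2.19 mg/L.

2.19 mg/L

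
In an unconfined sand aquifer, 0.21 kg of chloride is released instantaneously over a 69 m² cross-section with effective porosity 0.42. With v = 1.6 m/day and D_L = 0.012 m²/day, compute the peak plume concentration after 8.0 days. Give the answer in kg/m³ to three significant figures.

The peak of an instantaneous 1D plume sits at x = vt; there the Gaussian factor is 1 and C_max = M/(n_e·A·√(4πDt)), where n_e·A is the pore area the mass is dissolved in.
√(4πDt) = √(4π × 0.012 × 8.0) = 1.098 m, so C_max = 0.21/(0.42 × 69 × 1.098) = 0.00660 kg/m³.

0.00660 kg/m³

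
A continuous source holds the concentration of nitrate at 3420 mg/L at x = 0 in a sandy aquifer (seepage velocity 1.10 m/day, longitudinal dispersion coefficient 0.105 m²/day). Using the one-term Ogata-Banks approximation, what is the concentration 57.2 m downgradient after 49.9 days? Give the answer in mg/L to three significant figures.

For a continuous step input, C/C₀ ≈ ½·erfc((x−vt)/(2√(Dt))).
vt = 1.10 × 49.9 = 54.89 m and 2√(Dt) = 2√(0.105 × 49.9) = 4.578 m.
Argument (x−vt)/(2√(Dt)) = (57.2 − 54.89)/4.578 = 0.5046; ½·erfc(0.5046) = 0.2377.
C = 3420 × 0.2377 = 813 mg/L.

813 mg/L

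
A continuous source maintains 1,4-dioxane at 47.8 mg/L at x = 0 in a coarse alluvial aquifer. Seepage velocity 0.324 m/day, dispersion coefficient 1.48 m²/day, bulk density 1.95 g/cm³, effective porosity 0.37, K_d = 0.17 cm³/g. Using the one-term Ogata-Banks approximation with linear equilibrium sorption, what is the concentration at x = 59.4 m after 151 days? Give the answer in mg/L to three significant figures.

0.685 mg/L

Retardation factor R = 1 + ρ_b·K_d/n = 1 + 1.95 × 0.17/0.37 = 1.896.
Sorption retards both mechanisms: v_R = v/R = 0.1709 m/day, D_R = D/R = 0.7806 m²/day.
v_R·t = 0.1709 × 151 = 25.8059 m; 2√(D_R t) = 21.71 m; argument = (59.4 − 25.8059)/21.71 = 1.547.
C = C₀ × ½·erfc(1.547) = 47.8 × 0.01434 = 0.685 mg/L.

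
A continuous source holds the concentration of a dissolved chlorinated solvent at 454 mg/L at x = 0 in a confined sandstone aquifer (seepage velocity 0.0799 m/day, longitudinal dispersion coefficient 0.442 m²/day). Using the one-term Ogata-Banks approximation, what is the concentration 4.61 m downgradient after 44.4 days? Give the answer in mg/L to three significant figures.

For a continuous step input, C/C₀ ≈ ½·erfc((x−vt)/(2√(Dt))).
vt = 0.0799 × 44.4 = 3.54756 m and 2√(Dt) = 2√(0.442 × 44.4) = 8.860 m.
Argument (x−vt)/(2√(Dt)) = (4.61 − 3.54756)/8.860 = 0.1199; ½·erfc(0.1199) = 0.4327.
C = 454 × 0.4327 = 196 mg/L.

196 mg/L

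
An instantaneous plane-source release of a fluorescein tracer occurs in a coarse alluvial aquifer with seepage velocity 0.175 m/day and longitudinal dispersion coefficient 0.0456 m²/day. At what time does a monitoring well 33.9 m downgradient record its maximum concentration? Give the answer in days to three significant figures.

192 days

For the 1D instantaneous-source solution, setting ∂C/∂t = 0 at fixed x gives v²t² + 2Dt − x² = 0, so t = (√(D² + v²x²) − D)/v².
√(D² + v²x²) = √(0.0456² + 0.175² × 33.9²) = 5.933; v² = 0.030625.
t = (5.933 − 0.0456)/0.030625 = 192 days (vs. the pure-advection estimate x/v = 194 d).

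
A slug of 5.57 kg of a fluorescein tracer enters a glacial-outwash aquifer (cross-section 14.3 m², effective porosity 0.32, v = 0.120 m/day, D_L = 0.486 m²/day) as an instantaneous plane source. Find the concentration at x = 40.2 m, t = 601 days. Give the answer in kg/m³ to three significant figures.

0.00840 kg/m³

For an instantaneous plane source, C(x,t) = M/(n_e·A·√(4πDt)) · exp(−(x−vt)²/(4Dt)), with n_e·A the pore (flow) area.
Plume center vt = 0.120 × 601 = 72.12 m, so the well at 40.2 m is 31.92 m upgradient of the peak.
√(4πDt) = 60.58 m, giving peak height M/(n_e·A·√(4πDt)) = 5.57/(0.32 × 14.3 × 60.58) = 0.02009 kg/m³.
(x−vt)²/(4Dt) = (-31.92)²/(4 × 0.486 × 601) = 0.8721; exp(−0.8721) = 0.4181.
C = 0.02009 × 0.4181 = 0.00840 kg/m³.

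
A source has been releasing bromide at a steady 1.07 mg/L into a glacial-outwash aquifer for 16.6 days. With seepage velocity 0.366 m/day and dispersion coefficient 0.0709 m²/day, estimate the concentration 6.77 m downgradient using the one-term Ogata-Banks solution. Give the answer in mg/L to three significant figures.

0.348 mg/L

For a continuous step input, C/C₀ ≈ ½·erfc((x−vt)/(2√(Dt))).
vt = 0.366 × 16.6 = 6.0756 m and 2√(Dt) = 2√(0.0709 × 16.6) = 2.170 m.
Argument (x−vt)/(2√(Dt)) = (6.77 − 6.0756)/2.170 = 0.3200; ½·erfc(0.3200) = 0.3254.
C = 1.07 × 0.3254 = 0.348 mg/L.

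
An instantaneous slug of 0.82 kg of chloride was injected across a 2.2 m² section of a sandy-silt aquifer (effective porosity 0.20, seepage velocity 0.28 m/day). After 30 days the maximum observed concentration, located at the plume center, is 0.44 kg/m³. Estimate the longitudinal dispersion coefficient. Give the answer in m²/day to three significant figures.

At the plume center C_max = M/(n_e·A·√(4πDt)), so D = M²/(4πt·(n_e·A·C_max)²).
n_e·A·C_max = 0.20 × 2.2 × 0.44 = 0.1936 kg/m.
D = 0.82²/(4π × 30 × 0.1936²) = 0.0476 m²/day.

0.0476 m²/day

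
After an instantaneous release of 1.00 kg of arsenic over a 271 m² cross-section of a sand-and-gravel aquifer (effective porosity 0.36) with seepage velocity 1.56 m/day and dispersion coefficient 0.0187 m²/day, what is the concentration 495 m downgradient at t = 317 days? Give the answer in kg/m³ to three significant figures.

For an instantaneous plane source, C(x,t) = M/(n_e·A·√(4πDt)) · exp(−(x−vt)²/(4Dt)), with n_e·A the pore (flow) area.
Plume center vt = 1.56 × 317 = 494.52 m, so the well at 495 m is 0.48 m downgradient of the peak.
√(4πDt) = 8.631 m, giving peak height M/(n_e·A·√(4πDt)) = 1.00/(0.36 × 271 × 8.631) = 0.001188 kg/m³.
(x−vt)²/(4Dt) = (0.48)²/(4 × 0.0187 × 317) = 0.009717; exp(−0.009717) = 0.9903.
C = 0.001188 × 0.9903 = 0.00118 kg/m³.

0.00118 kg/m³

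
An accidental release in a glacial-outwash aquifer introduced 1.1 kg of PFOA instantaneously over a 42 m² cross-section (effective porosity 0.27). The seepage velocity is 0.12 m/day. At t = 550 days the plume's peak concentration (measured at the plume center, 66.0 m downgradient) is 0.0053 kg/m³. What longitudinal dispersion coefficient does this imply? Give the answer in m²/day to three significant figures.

At the plume center C_max = M/(n_e·A·√(4πDt)), so D = M²/(4πt·(n_e·A·C_max)²).
n_e·A·C_max = 0.27 × 42 × 0.0053 = 0.06010 kg/m.
D = 1.1²/(4π × 550 × 0.06010²) = 0.0485 m²/day.

0.0485 m²/day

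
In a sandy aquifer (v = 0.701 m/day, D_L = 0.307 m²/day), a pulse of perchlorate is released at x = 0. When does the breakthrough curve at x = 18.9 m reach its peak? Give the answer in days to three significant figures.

26.3 days

For the 1D instantaneous-source solution, setting ∂C/∂t = 0 at fixed x gives v²t² + 2Dt − x² = 0, so t = (√(D² + v²x²) − D)/v².
√(D² + v²x²) = √(0.307² + 0.701² × 18.9²) = 13.25; v² = 0.491401.
t = (13.25 − 0.307)/0.491401 = 26.3 days (vs. the pure-advection estimate x/v = 27.0 d).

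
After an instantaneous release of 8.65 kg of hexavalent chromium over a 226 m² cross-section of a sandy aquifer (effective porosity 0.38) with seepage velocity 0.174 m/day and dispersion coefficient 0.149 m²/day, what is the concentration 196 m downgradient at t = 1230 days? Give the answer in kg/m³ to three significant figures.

0.00135 kg/m³

For an instantaneous plane source, C(x,t) = M/(n_e·A·√(4πDt)) · exp(−(x−vt)²/(4Dt)), with n_e·A the pore (flow) area.
Plume center vt = 0.174 × 1230 = 214.02 m, so the well at 196 m is 18.02 m upgradient of the peak.
√(4πDt) = 47.99 m, giving peak height M/(n_e·A·√(4πDt)) = 8.65/(0.38 × 226 × 47.99) = 0.002099 kg/m³.
(x−vt)²/(4Dt) = (-18.02)²/(4 × 0.149 × 1230) = 0.4430; exp(−0.4430) = 0.6421.
C = 0.002099 × 0.6421 = 0.00135 kg/m³.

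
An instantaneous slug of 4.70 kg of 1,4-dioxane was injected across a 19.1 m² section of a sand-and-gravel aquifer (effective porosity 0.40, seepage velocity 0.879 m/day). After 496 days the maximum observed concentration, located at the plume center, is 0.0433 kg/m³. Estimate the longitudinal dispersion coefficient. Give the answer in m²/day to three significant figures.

At the plume center C_max = M/(n_e·A·√(4πDt)), so D = M²/(4πt·(n_e·A·C_max)²).
n_e·A·C_max = 0.40 × 19.1 × 0.0433 = 0.3308 kg/m.
D = 4.70²/(4π × 496 × 0.3308²) = 0.0324 m²/day.

0.0324 m²/day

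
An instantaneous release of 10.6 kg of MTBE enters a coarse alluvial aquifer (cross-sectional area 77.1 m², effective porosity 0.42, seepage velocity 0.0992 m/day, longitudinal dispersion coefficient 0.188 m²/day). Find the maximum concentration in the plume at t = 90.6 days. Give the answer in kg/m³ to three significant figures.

0.0224 kg/m³

The peak of an instantaneous 1D plume sits at x = vt; there the Gaussian factor is 1 and C_max = M/(n_e·A·√(4πDt)), where n_e·A is the pore area the mass is dissolved in.
√(4πDt) = √(4π × 0.188 × 90.6) = 14.63 m, so C_max = 10.6/(0.42 × 77.1 × 14.63) = 0.0224 kg/m³.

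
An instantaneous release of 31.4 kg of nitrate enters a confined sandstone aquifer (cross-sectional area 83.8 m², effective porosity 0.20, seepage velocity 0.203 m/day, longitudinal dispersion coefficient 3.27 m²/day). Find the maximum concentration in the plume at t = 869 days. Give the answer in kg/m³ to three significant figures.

0.00991 kg/m³

The peak of an instantaneous 1D plume sits at x = vt; there the Gaussian factor is 1 and C_max = M/(n_e·A·√(4πDt)), where n_e·A is the pore area the mass is dissolved in.
√(4πDt) = √(4π × 3.27 × 869) = 189.0 m, so C_max = 31.4/(0.20 × 83.8 × 189.0) = 0.00991 kg/m³.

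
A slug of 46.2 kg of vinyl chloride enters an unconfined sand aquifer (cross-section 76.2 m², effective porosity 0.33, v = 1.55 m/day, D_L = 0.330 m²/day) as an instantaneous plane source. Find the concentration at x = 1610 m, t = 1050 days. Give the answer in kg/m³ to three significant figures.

0.0223 kg/m³

For an instantaneous plane source, C(x,t) = M/(n_e·A·√(4πDt)) · exp(−(x−vt)²/(4Dt)), with n_e·A the pore (flow) area.
Plume center vt = 1.55 × 1050 = 1627.5 m, so the well at 1610 m is 17.5 m upgradient of the peak.
√(4πDt) = 65.99 m, giving peak height M/(n_e·A·√(4πDt)) = 46.2/(0.33 × 76.2 × 65.99) = 0.02784 kg/m³.
(x−vt)²/(4Dt) = (-17.5)²/(4 × 0.330 × 1050) = 0.2210; exp(−0.2210) = 0.8017.
C = 0.02784 × 0.8017 = 0.0223 kg/m³.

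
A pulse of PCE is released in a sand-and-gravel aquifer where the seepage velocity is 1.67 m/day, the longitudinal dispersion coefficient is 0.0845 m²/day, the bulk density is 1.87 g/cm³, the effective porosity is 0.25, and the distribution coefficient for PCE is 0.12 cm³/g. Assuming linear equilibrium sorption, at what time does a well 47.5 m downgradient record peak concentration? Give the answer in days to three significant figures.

Retardation factor R = 1 + ρ_b·K_d/n = 1 + 1.87 × 0.12/0.25 = 1.898.
Sorption retards both mechanisms: v_R = v/R = 0.8799 m/day, D_R = D/R = 0.04452 m²/day.
Peak time from v_R²t² + 2D_R t − x² = 0: t = (√(D_R² + v_R²x²) − D_R)/v_R².
√(D_R² + v_R²x²) = √(0.04452² + 0.8799² × 47.5²) = 41.80; v_R² = 0.7742.
t = (41.80 − 0.04452)/0.7742 = 53.9 days.

53.9 days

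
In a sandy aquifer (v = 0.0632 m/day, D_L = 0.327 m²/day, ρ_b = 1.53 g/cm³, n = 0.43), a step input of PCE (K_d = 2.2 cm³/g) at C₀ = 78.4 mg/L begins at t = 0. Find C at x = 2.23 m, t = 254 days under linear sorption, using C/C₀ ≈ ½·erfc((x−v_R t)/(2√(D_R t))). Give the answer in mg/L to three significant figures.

Retardation factor R = 1 + ρ_b·K_d/n = 1 + 1.53 × 2.2/0.43 = 8.828.
Sorption retards both mechanisms: v_R = v/R = 0.007159 m/day, D_R = D/R = 0.03704 m²/day.
v_R·t = 0.007159 × 254 = 1.818386 m; 2√(D_R t) = 6.135 m; argument = (2.23 − 1.818386)/6.135 = 0.06709.
C = C₀ × ½·erfc(0.06709) = 78.4 × 0.4622 = 36.2 mg/L.

36.2 mg/L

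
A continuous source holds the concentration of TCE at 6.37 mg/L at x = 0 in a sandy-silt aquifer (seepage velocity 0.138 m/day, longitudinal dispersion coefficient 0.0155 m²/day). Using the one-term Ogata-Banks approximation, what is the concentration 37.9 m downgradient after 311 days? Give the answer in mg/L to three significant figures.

For a continuous step input, C/C₀ ≈ ½·erfc((x−vt)/(2√(Dt))).
vt = 0.138 × 311 = 42.918 m and 2√(Dt) = 2√(0.0155 × 311) = 4.391 m.
Argument (x−vt)/(2√(Dt)) = (37.9 − 42.918)/4.391 = -1.143; ½·erfc(-1.143) = 0.9470.
C = 6.37 × 0.9470 = 6.03 mg/L.

6.03 mg/L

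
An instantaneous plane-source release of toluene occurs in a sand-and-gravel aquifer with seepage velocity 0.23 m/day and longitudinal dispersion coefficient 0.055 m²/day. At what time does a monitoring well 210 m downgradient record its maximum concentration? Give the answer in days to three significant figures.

912 days

For the 1D instantaneous-source solution, setting ∂C/∂t = 0 at fixed x gives v²t² + 2Dt − x² = 0, so t = (√(D² + v²x²) − D)/v².
√(D² + v²x²) = √(0.055² + 0.23² × 210²) = 48.30; v² = 0.0529.
t = (48.30 − 0.055)/0.0529 = 912 days (vs. the pure-advection estimate x/v = 913 d).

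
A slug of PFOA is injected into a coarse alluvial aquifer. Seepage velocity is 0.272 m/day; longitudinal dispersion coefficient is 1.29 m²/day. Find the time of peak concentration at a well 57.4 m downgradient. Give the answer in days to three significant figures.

194 days

For the 1D instantaneous-source solution, setting ∂C/∂t = 0 at fixed x gives v²t² + 2Dt − x² = 0, so t = (√(D² + v²x²) − D)/v².
√(D² + v²x²) = √(1.29² + 0.272² × 57.4²) = 15.67; v² = 0.073984.
t = (15.67 − 1.29)/0.073984 = 194 days (vs. the pure-advection estimate x/v = 211 d).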